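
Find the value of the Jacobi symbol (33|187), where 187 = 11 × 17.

Reciprocity: 33 ≡ 1 and 187 ≡ 3 (mod 4), so (33/187) = +(187/33).
Reduce top mod 33: now compute (22/33).
Pull out 2: since 33 ≡ 1 (mod 8), (2/33) = +1.
Reciprocity: 11 ≡ 3 and 33 ≡ 1 (mod 4), so (11/33) = +(33/11).
Reduce top mod 11: now compute (0/11).
Top reduces to 0: gcd > 1, so the symbol is 0.

0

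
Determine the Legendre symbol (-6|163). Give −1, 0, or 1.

-1

First reduce: -6 ≡ 157 (mod 163).
Reciprocity: 157 ≡ 1 and 163 ≡ 3 (mod 4), so (157/163) = +(163/157).
Reduce top mod 157: now compute (6/157).
Pull out 2: since 157 ≡ 5 (mod 8), (2/157) = -1.
Reciprocity: 3 ≡ 3 and 157 ≡ 1 (mod 4), so (3/157) = +(157/3).
Reduce top mod 3: now compute (1/3).
Reached (1/3) = 1. Collecting the sign flips along the way, the symbol is -1.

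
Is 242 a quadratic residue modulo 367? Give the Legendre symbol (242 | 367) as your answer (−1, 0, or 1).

Euler's criterion: (242/367) ≡ 242^183 (mod 367).
242^2 ≡ 211 (mod 367)
242^4 ≡ 114 (mod 367)
242^8 ≡ 151 (mod 367)
242^16 ≡ 47 (mod 367)
242^32 ≡ 7 (mod 367)
242^64 ≡ 49 (mod 367)
242^128 ≡ 199 (mod 367)
242^183 = 242^(128+32+16+4+2+1) ≡ 1 (mod 367).
Result is 1, so (242/367) = 1.

1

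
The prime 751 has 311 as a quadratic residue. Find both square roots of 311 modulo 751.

204, 547

Since 751 ≡ 3 (mod 4), a square root of 311 is 311^((751+1)/4) = 311^188 mod 751.
Repeated squaring: 311^2≡593, 311^4≡181, 311^8≡468, 311^16≡483, 311^32≡479, 311^64≡386, 311^128≡298 (mod 751).
311^188 = 311^(128+32+16+8+4) ≡ 204 (mod 751).
Check: 204² = 41616 ≡ 311 (mod 751). The two roots are 204 and 547.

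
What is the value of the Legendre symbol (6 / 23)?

Pull out 2: since 23 ≡ 7 (mod 8), (2/23) = +1.
Reciprocity: 3 ≡ 3 and 23 ≡ 3 (mod 4), so (3/23) = −(23/3).
Reduce top mod 3: now compute (2/3).
Pull out 2: since 3 ≡ 3 (mod 8), (2/3) = -1.
Reached (1/3) = 1. Collecting the sign flips along the way, the symbol is +1.

1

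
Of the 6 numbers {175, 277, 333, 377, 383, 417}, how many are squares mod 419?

4

(175/419) = +1 → QR.
(277/419) = -1 → non-residue.
(333/419) = +1 → QR.
(377/419) = +1 → QR.
(383/419) = -1 → non-residue.
(417/419) = +1 → QR.
Total quadratic residues among the 6: 4.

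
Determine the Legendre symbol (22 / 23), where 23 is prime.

-1

Pull out 2: since 23 ≡ 7 (mod 8), (2/23) = +1.
Reciprocity: 11 ≡ 3 and 23 ≡ 3 (mod 4), so (11/23) = −(23/11).
Reduce top mod 11: now compute (1/11).
Reached (1/11) = 1. Collecting the sign flips along the way, the symbol is -1.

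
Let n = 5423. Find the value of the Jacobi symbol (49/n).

Reciprocity: 49 ≡ 1 and 5423 ≡ 3 (mod 4), so (49/5423) = +(5423/49).
Reduce top mod 49: now compute (33/49).
Reciprocity: 33 ≡ 1 and 49 ≡ 1 (mod 4), so (33/49) = +(49/33).
Reduce top mod 33: now compute (16/33).
Pull out 2^4: since 33 ≡ 1 (mod 8), (2/33) = +1, so (2/33)^4 = +1.
Reached (1/33) = 1. Collecting the sign flips along the way, the symbol is +1.

1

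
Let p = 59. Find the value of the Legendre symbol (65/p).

Euler's criterion: (65/59) ≡ 6^29 (mod 59).
6^2 ≡ 36 (mod 59)
6^4 ≡ 57 (mod 59)
6^8 ≡ 4 (mod 59)
6^16 ≡ 16 (mod 59)
6^29 = 6^(16+8+4+1) ≡ 58 (mod 59).
Result is 58 ≡ −1, so (65/59) = −1.

-1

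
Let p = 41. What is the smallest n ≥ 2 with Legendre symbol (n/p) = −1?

3

(2/41) = +1, so 2 is a residue.
(3/41) = −1, so 3 is the smallest positive non-residue mod 41.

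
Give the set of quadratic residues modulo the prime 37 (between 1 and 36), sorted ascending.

1, 3, 4, 7, 9, 10, 11, 12, 16, 21, 25, 26, 27, 28, 30, 33, 34, 36

Square k = 1,…,18 (k and 37−k give the same square):
1²=1, 2²=4, 3²=9, 4²=16, 5²=25, 6²=36, 7²≡12, 8²≡27, 9²≡7, 10²≡26, 11²≡10, 12²≡33, 13²≡21, 14²≡11, 15²≡3, 16²≡34, 17²≡30, 18²≡28 (mod 37).
So the quadratic residues mod 37 are {1, 3, 4, 7, 9, 10, 11, 12, 16, 21, 25, 26, 27, 28, 30, 33, 34, 36}.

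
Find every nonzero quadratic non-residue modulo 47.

Square k = 1,…,23 (k and 47−k give the same square):
1²=1, 2²=4, 3²=9, 4²=16, 5²=25, 6²=36, 7²≡2, 8²≡17, 9²≡34, 10²≡6, 11²≡27, 12²≡3, 13²≡28, 14²≡8, 15²≡37, 16²≡21, 17²≡7, 18²≡42, 19²≡32, 20²≡24, 21²≡18, 22²≡14, 23²≡12 (mod 47).
The residues are {1, 2, 3, 4, 6, 7, 8, 9, 12, 14, 16, 17, 18, 21, 24, 25, 27, 28, 32, 34, 36, 37, 42}; the non-residues are the remaining 23 nonzero classes.

5, 10, 11, 13, 15, 19, 20, 22, 23, 26, 29, 30, 31, 33, 35, 38, 39, 40, 41, 43, 44, 45, 46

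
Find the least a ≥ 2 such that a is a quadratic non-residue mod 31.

3

(2/31) = +1, so 2 is a residue.
(3/31) = −1, so 3 is the smallest positive non-residue mod 31.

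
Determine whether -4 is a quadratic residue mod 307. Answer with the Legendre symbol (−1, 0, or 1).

-1

Euler's criterion: (-4/307) ≡ 303^153 (mod 307).
303^2 ≡ 16 (mod 307)
303^4 ≡ 256 (mod 307)
303^8 ≡ 145 (mod 307)
303^16 ≡ 149 (mod 307)
303^32 ≡ 97 (mod 307)
303^64 ≡ 199 (mod 307)
303^128 ≡ 305 (mod 307)
303^153 = 303^(128+16+8+1) ≡ 306 (mod 307).
Result is 306 ≡ −1, so (-4/307) = −1.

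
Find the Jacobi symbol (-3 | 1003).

First reduce: -3 ≡ 1000 (mod 1003).
Pull out 2^3: since 1003 ≡ 3 (mod 8), (2/1003) = -1, so (2/1003)^3 = -1.
Reciprocity: 125 ≡ 1 and 1003 ≡ 3 (mod 4), so (125/1003) = +(1003/125).
Reduce top mod 125: now compute (3/125).
Reciprocity: 3 ≡ 3 and 125 ≡ 1 (mod 4), so (3/125) = +(125/3).
Reduce top mod 3: now compute (2/3).
Pull out 2: since 3 ≡ 3 (mod 8), (2/3) = -1.
Reached (1/3) = 1. Collecting the sign flips along the way, the symbol is +1.

1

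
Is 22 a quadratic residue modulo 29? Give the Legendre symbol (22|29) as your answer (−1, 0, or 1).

Pull out 2: since 29 ≡ 5 (mod 8), (2/29) = -1.
Reciprocity: 11 ≡ 3 and 29 ≡ 1 (mod 4), so (11/29) = +(29/11).
Reduce top mod 11: now compute (7/11).
Reciprocity: 7 ≡ 3 and 11 ≡ 3 (mod 4), so (7/11) = −(11/7).
Reduce top mod 7: now compute (4/7).
Pull out 2^2: since 7 ≡ 7 (mod 8), (2/7) = +1, so (2/7)^2 = +1.
Reached (1/7) = 1. Collecting the sign flips along the way, the symbol is +1.

1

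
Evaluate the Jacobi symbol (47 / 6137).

Reciprocity: 47 ≡ 3 and 6137 ≡ 1 (mod 4), so (47/6137) = +(6137/47).
Reduce top mod 47: now compute (27/47).
Reciprocity: 27 ≡ 3 and 47 ≡ 3 (mod 4), so (27/47) = −(47/27).
Reduce top mod 27: now compute (20/27).
Pull out 2^2: since 27 ≡ 3 (mod 8), (2/27) = -1, so (2/27)^2 = +1.
Reciprocity: 5 ≡ 1 and 27 ≡ 3 (mod 4), so (5/27) = +(27/5).
Reduce top mod 5: now compute (2/5).
Pull out 2: since 5 ≡ 5 (mod 8), (2/5) = -1.
Reached (1/5) = 1. Collecting the sign flips along the way, the symbol is +1.

1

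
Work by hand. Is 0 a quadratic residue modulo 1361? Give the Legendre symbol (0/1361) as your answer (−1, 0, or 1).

0

Top reduces to 0: gcd > 1, so the symbol is 0.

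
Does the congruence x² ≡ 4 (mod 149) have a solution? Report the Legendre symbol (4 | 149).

Euler's criterion: (4/149) ≡ 4^74 (mod 149).
4^2 ≡ 16 (mod 149)
4^4 ≡ 107 (mod 149)
4^8 ≡ 125 (mod 149)
4^16 ≡ 129 (mod 149)
4^32 ≡ 102 (mod 149)
4^64 ≡ 123 (mod 149)
4^74 = 4^(64+8+2) ≡ 1 (mod 149).
Result is 1, so (4/149) = 1.

1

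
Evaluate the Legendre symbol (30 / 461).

1

Pull out 2: since 461 ≡ 5 (mod 8), (2/461) = -1.
Reciprocity: 15 ≡ 3 and 461 ≡ 1 (mod 4), so (15/461) = +(461/15).
Reduce top mod 15: now compute (11/15).
Reciprocity: 11 ≡ 3 and 15 ≡ 3 (mod 4), so (11/15) = −(15/11).
Reduce top mod 11: now compute (4/11).
Pull out 2^2: since 11 ≡ 3 (mod 8), (2/11) = -1, so (2/11)^2 = +1.
Reached (1/11) = 1. Collecting the sign flips along the way, the symbol is +1.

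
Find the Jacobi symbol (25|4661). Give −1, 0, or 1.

1

Reciprocity: 25 ≡ 1 and 4661 ≡ 1 (mod 4), so (25/4661) = +(4661/25).
Reduce top mod 25: now compute (11/25).
Reciprocity: 11 ≡ 3 and 25 ≡ 1 (mod 4), so (11/25) = +(25/11).
Reduce top mod 11: now compute (3/11).
Reciprocity: 3 ≡ 3 and 11 ≡ 3 (mod 4), so (3/11) = −(11/3).
Reduce top mod 3: now compute (2/3).
Pull out 2: since 3 ≡ 3 (mod 8), (2/3) = -1.
Reached (1/3) = 1. Collecting the sign flips along the way, the symbol is +1.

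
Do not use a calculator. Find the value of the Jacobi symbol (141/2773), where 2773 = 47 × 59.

Reciprocity: 141 ≡ 1 and 2773 ≡ 1 (mod 4), so (141/2773) = +(2773/141).
Reduce top mod 141: now compute (94/141).
Pull out 2: since 141 ≡ 5 (mod 8), (2/141) = -1.
Reciprocity: 47 ≡ 3 and 141 ≡ 1 (mod 4), so (47/141) = +(141/47).
Reduce top mod 47: now compute (0/47).
Top reduces to 0: gcd > 1, so the symbol is 0.

0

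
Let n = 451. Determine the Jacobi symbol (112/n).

1

Pull out 2^4: since 451 ≡ 3 (mod 8), (2/451) = -1, so (2/451)^4 = +1.
Reciprocity: 7 ≡ 3 and 451 ≡ 3 (mod 4), so (7/451) = −(451/7).
Reduce top mod 7: now compute (3/7).
Reciprocity: 3 ≡ 3 and 7 ≡ 3 (mod 4), so (3/7) = −(7/3).
Reduce top mod 3: now compute (1/3).
Reached (1/3) = 1. Collecting the sign flips along the way, the symbol is +1.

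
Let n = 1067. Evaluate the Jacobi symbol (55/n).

Reciprocity: 55 ≡ 3 and 1067 ≡ 3 (mod 4), so (55/1067) = −(1067/55).
Reduce top mod 55: now compute (22/55).
Pull out 2: since 55 ≡ 7 (mod 8), (2/55) = +1.
Reciprocity: 11 ≡ 3 and 55 ≡ 3 (mod 4), so (11/55) = −(55/11).
Reduce top mod 11: now compute (0/11).
Top reduces to 0: gcd > 1, so the symbol is 0.

0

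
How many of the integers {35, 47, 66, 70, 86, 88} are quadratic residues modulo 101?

(35/101) = -1 → non-residue.
(47/101) = +1 → QR.
(66/101) = -1 → non-residue.
(70/101) = +1 → QR.
(86/101) = -1 → non-residue.
(88/101) = +1 → QR.
Total quadratic residues among the 6: 3.

3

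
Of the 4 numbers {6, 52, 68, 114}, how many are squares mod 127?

2

(6/127) = -1 → non-residue.
(52/127) = +1 → QR.
(68/127) = +1 → QR.
(114/127) = -1 → non-residue.
Total quadratic residues among the 4: 2.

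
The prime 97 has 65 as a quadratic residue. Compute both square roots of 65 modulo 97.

97 ≡ 1 (mod 4), so we find a root by search.
Trying successive values, 29² = 841 ≡ 65 (mod 97). The other root is 97 − 29 = 68.

29, 68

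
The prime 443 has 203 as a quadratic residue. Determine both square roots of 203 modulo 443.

33, 410

Since 443 ≡ 3 (mod 4), a square root of 203 is 203^((443+1)/4) = 203^111 mod 443.
Repeated squaring: 203^2≡10, 203^4≡100, 203^8≡254, 203^16≡281, 203^32≡107, 203^64≡374 (mod 443).
203^111 = 203^(64+32+8+4+2+1) ≡ 410 (mod 443).
Check: 410² = 168100 ≡ 203 (mod 443). The two roots are 33 and 410.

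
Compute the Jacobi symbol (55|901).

Reciprocity: 55 ≡ 3 and 901 ≡ 1 (mod 4), so (55/901) = +(901/55).
Reduce top mod 55: now compute (21/55).
Reciprocity: 21 ≡ 1 and 55 ≡ 3 (mod 4), so (21/55) = +(55/21).
Reduce top mod 21: now compute (13/21).
Reciprocity: 13 ≡ 1 and 21 ≡ 1 (mod 4), so (13/21) = +(21/13).
Reduce top mod 13: now compute (8/13).
Pull out 2^3: since 13 ≡ 5 (mod 8), (2/13) = -1, so (2/13)^3 = -1.
Reached (1/13) = 1. Collecting the sign flips along the way, the symbol is -1.

-1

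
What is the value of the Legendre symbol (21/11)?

Euler's criterion: (21/11) ≡ 10^5 (mod 11).
10^2 ≡ 1 (mod 11)
10^4 ≡ 1 (mod 11)
10^5 = 10^(4+1) ≡ 10 (mod 11).
Result is 10 ≡ −1, so (21/11) = −1.

-1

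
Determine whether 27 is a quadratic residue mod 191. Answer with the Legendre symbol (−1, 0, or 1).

Euler's criterion: (27/191) ≡ 27^95 (mod 191).
27^2 ≡ 156 (mod 191)
27^4 ≡ 79 (mod 191)
27^8 ≡ 129 (mod 191)
27^16 ≡ 24 (mod 191)
27^32 ≡ 3 (mod 191)
27^64 ≡ 9 (mod 191)
27^95 = 27^(64+16+8+4+2+1) ≡ 1 (mod 191).
Result is 1, so (27/191) = 1.

1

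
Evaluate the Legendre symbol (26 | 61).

Euler's criterion: (26/61) ≡ 26^30 (mod 61).
26^2 ≡ 5 (mod 61)
26^4 ≡ 25 (mod 61)
26^8 ≡ 15 (mod 61)
26^16 ≡ 42 (mod 61)
26^30 = 26^(16+8+4+2) ≡ 60 (mod 61).
Result is 60 ≡ −1, so (26/61) = −1.

-1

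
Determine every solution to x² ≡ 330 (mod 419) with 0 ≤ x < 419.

171, 248

Since 419 ≡ 3 (mod 4), a square root of 330 is 330^((419+1)/4) = 330^105 mod 419.
Repeated squaring: 330^2≡379, 330^4≡343, 330^8≡329, 330^16≡139, 330^32≡47, 330^64≡114 (mod 419).
330^105 = 330^(64+32+8+1) ≡ 248 (mod 419).
Check: 248² = 61504 ≡ 330 (mod 419). The two roots are 171 and 248.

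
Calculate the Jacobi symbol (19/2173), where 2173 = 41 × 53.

1

Reciprocity: 19 ≡ 3 and 2173 ≡ 1 (mod 4), so (19/2173) = +(2173/19).
Reduce top mod 19: now compute (7/19).
Reciprocity: 7 ≡ 3 and 19 ≡ 3 (mod 4), so (7/19) = −(19/7).
Reduce top mod 7: now compute (5/7).
Reciprocity: 5 ≡ 1 and 7 ≡ 3 (mod 4), so (5/7) = +(7/5).
Reduce top mod 5: now compute (2/5).
Pull out 2: since 5 ≡ 5 (mod 8), (2/5) = -1.
Reached (1/5) = 1. Collecting the sign flips along the way, the symbol is +1.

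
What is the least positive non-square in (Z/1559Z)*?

(2/1559) = +1, so 2 is a residue.
(3/1559) = +1, so 3 is a residue.
(4/1559) = +1, so 4 is a residue.
(5/1559) = +1, so 5 is a residue.
(6/1559) = +1, so 6 is a residue.
(7/1559) = +1, so 7 is a residue.
(8/1559) = +1, so 8 is a residue.
(9/1559) = +1, so 9 is a residue.
(10/1559) = +1, so 10 is a residue.
(11/1559) = +1, so 11 is a residue.
(12/1559) = +1, so 12 is a residue.
(13/1559) = +1, so 13 is a residue.
(14/1559) = +1, so 14 is a residue.
(15/1559) = +1, so 15 is a residue.
(16/1559) = +1, so 16 is a residue.
(17/1559) = −1, so 17 is the smallest positive non-residue mod 1559.

17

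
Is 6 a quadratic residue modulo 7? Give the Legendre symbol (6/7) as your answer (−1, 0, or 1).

Pull out 2: since 7 ≡ 7 (mod 8), (2/7) = +1.
Reciprocity: 3 ≡ 3 and 7 ≡ 3 (mod 4), so (3/7) = −(7/3).
Reduce top mod 3: now compute (1/3).
Reached (1/3) = 1. Collecting the sign flips along the way, the symbol is -1.

-1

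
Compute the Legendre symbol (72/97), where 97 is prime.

Euler's criterion: (72/97) ≡ 72^48 (mod 97).
72^2 ≡ 43 (mod 97)
72^4 ≡ 6 (mod 97)
72^8 ≡ 36 (mod 97)
72^16 ≡ 35 (mod 97)
72^32 ≡ 61 (mod 97)
72^48 = 72^(32+16) ≡ 1 (mod 97).
Result is 1, so (72/97) = 1.

1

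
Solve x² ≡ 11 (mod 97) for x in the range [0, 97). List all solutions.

37, 60

97 ≡ 1 (mod 4), so we find a root by search.
Trying successive values, 37² = 1369 ≡ 11 (mod 97). The other root is 97 − 37 = 60.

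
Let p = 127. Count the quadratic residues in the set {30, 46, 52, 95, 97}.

2

(30/127) = +1 → QR.
(46/127) = -1 → non-residue.
(52/127) = +1 → QR.
(95/127) = -1 → non-residue.
(97/127) = -1 → non-residue.
Total quadratic residues among the 5: 2.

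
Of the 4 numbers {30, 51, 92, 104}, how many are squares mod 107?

(30/107) = +1 → QR.
(51/107) = -1 → non-residue.
(92/107) = +1 → QR.
(104/107) = -1 → non-residue.
Total quadratic residues among the 4: 2.

2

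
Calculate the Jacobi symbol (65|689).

0

Reciprocity: 65 ≡ 1 and 689 ≡ 1 (mod 4), so (65/689) = +(689/65).
Reduce top mod 65: now compute (39/65).
Reciprocity: 39 ≡ 3 and 65 ≡ 1 (mod 4), so (39/65) = +(65/39).
Reduce top mod 39: now compute (26/39).
Pull out 2: since 39 ≡ 7 (mod 8), (2/39) = +1.
Reciprocity: 13 ≡ 1 and 39 ≡ 3 (mod 4), so (13/39) = +(39/13).
Reduce top mod 13: now compute (0/13).
Top reduces to 0: gcd > 1, so the symbol is 0.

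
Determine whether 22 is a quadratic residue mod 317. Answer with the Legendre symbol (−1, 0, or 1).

-1

Euler's criterion: (22/317) ≡ 22^158 (mod 317).
22^2 ≡ 167 (mod 317)
22^4 ≡ 310 (mod 317)
22^8 ≡ 49 (mod 317)
22^16 ≡ 182 (mod 317)
22^32 ≡ 156 (mod 317)
22^64 ≡ 244 (mod 317)
22^128 ≡ 257 (mod 317)
22^158 = 22^(128+16+8+4+2) ≡ 316 (mod 317).
Result is 316 ≡ −1, so (22/317) = −1.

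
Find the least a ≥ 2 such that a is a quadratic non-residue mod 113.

(2/113) = +1, so 2 is a residue.
(3/113) = −1, so 3 is the smallest positive non-residue mod 113.

3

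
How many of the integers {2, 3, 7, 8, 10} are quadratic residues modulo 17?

(2/17) = +1 → QR.
(3/17) = -1 → non-residue.
(7/17) = -1 → non-residue.
(8/17) = +1 → QR.
(10/17) = -1 → non-residue.
Total quadratic residues among the 5: 2.

2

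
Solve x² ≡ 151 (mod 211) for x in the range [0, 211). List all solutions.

Since 211 ≡ 3 (mod 4), a square root of 151 is 151^((211+1)/4) = 151^53 mod 211.
Repeated squaring: 151^2≡13, 151^4≡169, 151^8≡76, 151^16≡79, 151^32≡122 (mod 211).
151^53 = 151^(32+16+4+1) ≡ 183 (mod 211).
Check: 183² = 33489 ≡ 151 (mod 211). The two roots are 28 and 183.

28, 183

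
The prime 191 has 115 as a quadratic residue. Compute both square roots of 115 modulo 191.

45, 146

Since 191 ≡ 3 (mod 4), a square root of 115 is 115^((191+1)/4) = 115^48 mod 191.
Repeated squaring: 115^2≡46, 115^4≡15, 115^8≡34, 115^16≡10, 115^32≡100 (mod 191).
115^48 = 115^(32+16) ≡ 45 (mod 191).
Check: 45² = 2025 ≡ 115 (mod 191). The two roots are 45 and 146.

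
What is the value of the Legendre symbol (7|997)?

Euler's criterion: (7/997) ≡ 7^498 (mod 997).
7^2 ≡ 49 (mod 997)
7^4 ≡ 407 (mod 997)
7^8 ≡ 147 (mod 997)
7^16 ≡ 672 (mod 997)
7^32 ≡ 940 (mod 997)
7^64 ≡ 258 (mod 997)
7^128 ≡ 762 (mod 997)
7^256 ≡ 390 (mod 997)
7^498 = 7^(256+128+64+32+16+2) ≡ 996 (mod 997).
Result is 996 ≡ −1, so (7/997) = −1.

-1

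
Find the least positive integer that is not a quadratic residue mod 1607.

(2/1607) = +1, so 2 is a residue.
(3/1607) = +1, so 3 is a residue.
(4/1607) = +1, so 4 is a residue.
(5/1607) = −1, so 5 is the smallest positive non-residue mod 1607.

5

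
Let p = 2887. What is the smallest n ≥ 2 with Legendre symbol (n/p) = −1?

(2/2887) = +1, so 2 is a residue.
(3/2887) = −1, so 3 is the smallest positive non-residue mod 2887.

3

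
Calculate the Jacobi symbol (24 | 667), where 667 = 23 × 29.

1

Pull out 2^3: since 667 ≡ 3 (mod 8), (2/667) = -1, so (2/667)^3 = -1.
Reciprocity: 3 ≡ 3 and 667 ≡ 3 (mod 4), so (3/667) = −(667/3).
Reduce top mod 3: now compute (1/3).
Reached (1/3) = 1. Collecting the sign flips along the way, the symbol is +1.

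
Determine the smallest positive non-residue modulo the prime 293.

(2/293) = −1, so 2 is the smallest positive non-residue mod 293.

2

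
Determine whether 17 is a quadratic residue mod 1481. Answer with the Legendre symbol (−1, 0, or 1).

1

Reciprocity: 17 ≡ 1 and 1481 ≡ 1 (mod 4), so (17/1481) = +(1481/17).
Reduce top mod 17: now compute (2/17).
Pull out 2: since 17 ≡ 1 (mod 8), (2/17) = +1.
Reached (1/17) = 1. Collecting the sign flips along the way, the symbol is +1.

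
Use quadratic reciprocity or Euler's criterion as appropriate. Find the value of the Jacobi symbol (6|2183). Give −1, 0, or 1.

Pull out 2: since 2183 ≡ 7 (mod 8), (2/2183) = +1.
Reciprocity: 3 ≡ 3 and 2183 ≡ 3 (mod 4), so (3/2183) = −(2183/3).
Reduce top mod 3: now compute (2/3).
Pull out 2: since 3 ≡ 3 (mod 8), (2/3) = -1.
Reached (1/3) = 1. Collecting the sign flips along the way, the symbol is +1.

1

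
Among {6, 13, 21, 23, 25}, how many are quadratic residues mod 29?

(6/29) = +1 → QR.
(13/29) = +1 → QR.
(21/29) = -1 → non-residue.
(23/29) = +1 → QR.
(25/29) = +1 → QR.
Total quadratic residues among the 5: 4.

4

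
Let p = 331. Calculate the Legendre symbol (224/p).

1

Euler's criterion: (224/331) ≡ 224^165 (mod 331).
224^2 ≡ 195 (mod 331)
224^4 ≡ 291 (mod 331)
224^8 ≡ 276 (mod 331)
224^16 ≡ 46 (mod 331)
224^32 ≡ 130 (mod 331)
224^64 ≡ 19 (mod 331)
224^128 ≡ 30 (mod 331)
224^165 = 224^(128+32+4+1) ≡ 1 (mod 331).
Result is 1, so (224/331) = 1.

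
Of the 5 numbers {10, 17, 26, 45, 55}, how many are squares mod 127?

(10/127) = -1 → non-residue.
(17/127) = +1 → QR.
(26/127) = +1 → QR.
(45/127) = -1 → non-residue.
(55/127) = -1 → non-residue.
Total quadratic residues among the 5: 2.

2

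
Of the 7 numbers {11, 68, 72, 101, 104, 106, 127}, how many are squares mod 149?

3

(11/149) = -1 → non-residue.
(68/149) = +1 → QR.
(72/149) = -1 → non-residue.
(101/149) = -1 → non-residue.
(104/149) = +1 → QR.
(106/149) = -1 → non-residue.
(127/149) = +1 → QR.
Total quadratic residues among the 7: 3.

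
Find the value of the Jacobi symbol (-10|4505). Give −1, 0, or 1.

First reduce: -10 ≡ 4495 (mod 4505).
Reciprocity: 4495 ≡ 3 and 4505 ≡ 1 (mod 4), so (4495/4505) = +(4505/4495).
Reduce top mod 4495: now compute (10/4495).
Pull out 2: since 4495 ≡ 7 (mod 8), (2/4495) = +1.
Reciprocity: 5 ≡ 1 and 4495 ≡ 3 (mod 4), so (5/4495) = +(4495/5).
Reduce top mod 5: now compute (0/5).
Top reduces to 0: gcd > 1, so the symbol is 0.

0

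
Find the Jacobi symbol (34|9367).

0

Pull out 2: since 9367 ≡ 7 (mod 8), (2/9367) = +1.
Reciprocity: 17 ≡ 1 and 9367 ≡ 3 (mod 4), so (17/9367) = +(9367/17).
Reduce top mod 17: now compute (0/17).
Top reduces to 0: gcd > 1, so the symbol is 0.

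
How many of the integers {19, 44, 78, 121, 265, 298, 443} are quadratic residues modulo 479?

(19/479) = -1 → non-residue.
(44/479) = +1 → QR.
(78/479) = -1 → non-residue.
(121/479) = +1 → QR.
(265/479) = -1 → non-residue.
(298/479) = -1 → non-residue.
(443/479) = -1 → non-residue.
Total quadratic residues among the 7: 2.

2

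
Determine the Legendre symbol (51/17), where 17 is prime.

0

First reduce: 51 ≡ 0 (mod 17).
Top reduces to 0: gcd > 1, so the symbol is 0.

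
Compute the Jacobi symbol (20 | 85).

0

Pull out 2^2: since 85 ≡ 5 (mod 8), (2/85) = -1, so (2/85)^2 = +1.
Reciprocity: 5 ≡ 1 and 85 ≡ 1 (mod 4), so (5/85) = +(85/5).
Reduce top mod 5: now compute (0/5).
Top reduces to 0: gcd > 1, so the symbol is 0.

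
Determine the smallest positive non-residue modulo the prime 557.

2

(2/557) = −1, so 2 is the smallest positive non-residue mod 557.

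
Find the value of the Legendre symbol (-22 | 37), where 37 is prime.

-1

First reduce: -22 ≡ 15 (mod 37).
Reciprocity: 15 ≡ 3 and 37 ≡ 1 (mod 4), so (15/37) = +(37/15).
Reduce top mod 15: now compute (7/15).
Reciprocity: 7 ≡ 3 and 15 ≡ 3 (mod 4), so (7/15) = −(15/7).
Reduce top mod 7: now compute (1/7).
Reached (1/7) = 1. Collecting the sign flips along the way, the symbol is -1.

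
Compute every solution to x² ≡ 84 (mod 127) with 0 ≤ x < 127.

Since 127 ≡ 3 (mod 4), a square root of 84 is 84^((127+1)/4) = 84^32 mod 127.
Repeated squaring: 84^2≡71, 84^4≡88, 84^8≡124, 84^16≡9, 84^32≡81 (mod 127).
84^32 = 84^(32) ≡ 81 (mod 127).
Check: 81² = 6561 ≡ 84 (mod 127). The two roots are 46 and 81.

46, 81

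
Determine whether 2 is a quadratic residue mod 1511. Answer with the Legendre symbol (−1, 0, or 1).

1

Pull out 2: since 1511 ≡ 7 (mod 8), (2/1511) = +1.
Reached (1/1511) = 1. Collecting the sign flips along the way, the symbol is +1.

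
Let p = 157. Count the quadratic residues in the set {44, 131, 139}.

1

(44/157) = +1 → QR.
(131/157) = -1 → non-residue.
(139/157) = -1 → non-residue.
Total quadratic residues among the 3: 1.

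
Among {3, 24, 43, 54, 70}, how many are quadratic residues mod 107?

1

(3/107) = +1 → QR.
(24/107) = -1 → non-residue.
(43/107) = -1 → non-residue.
(54/107) = -1 → non-residue.
(70/107) = -1 → non-residue.
Total quadratic residues among the 5: 1.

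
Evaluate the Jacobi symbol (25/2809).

1

Reciprocity: 25 ≡ 1 and 2809 ≡ 1 (mod 4), so (25/2809) = +(2809/25).
Reduce top mod 25: now compute (9/25).
Reciprocity: 9 ≡ 1 and 25 ≡ 1 (mod 4), so (9/25) = +(25/9).
Reduce top mod 9: now compute (7/9).
Reciprocity: 7 ≡ 3 and 9 ≡ 1 (mod 4), so (7/9) = +(9/7).
Reduce top mod 7: now compute (2/7).
Pull out 2: since 7 ≡ 7 (mod 8), (2/7) = +1.
Reached (1/7) = 1. Collecting the sign flips along the way, the symbol is +1.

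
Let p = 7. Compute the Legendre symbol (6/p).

-1

Pull out 2: since 7 ≡ 7 (mod 8), (2/7) = +1.
Reciprocity: 3 ≡ 3 and 7 ≡ 3 (mod 4), so (3/7) = −(7/3).
Reduce top mod 3: now compute (1/3).
Reached (1/3) = 1. Collecting the sign flips along the way, the symbol is -1.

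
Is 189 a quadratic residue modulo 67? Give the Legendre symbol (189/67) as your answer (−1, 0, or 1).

1

Euler's criterion: (189/67) ≡ 55^33 (mod 67).
55^2 ≡ 10 (mod 67)
55^4 ≡ 33 (mod 67)
55^8 ≡ 17 (mod 67)
55^16 ≡ 21 (mod 67)
55^32 ≡ 39 (mod 67)
55^33 = 55^(32+1) ≡ 1 (mod 67).
Result is 1, so (189/67) = 1.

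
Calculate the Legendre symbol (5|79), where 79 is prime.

Reciprocity: 5 ≡ 1 and 79 ≡ 3 (mod 4), so (5/79) = +(79/5).
Reduce top mod 5: now compute (4/5).
Pull out 2^2: since 5 ≡ 5 (mod 8), (2/5) = -1, so (2/5)^2 = +1.
Reached (1/5) = 1. Collecting the sign flips along the way, the symbol is +1.

1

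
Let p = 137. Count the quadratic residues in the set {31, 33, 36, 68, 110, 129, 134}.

(31/137) = -1 → non-residue.
(33/137) = -1 → non-residue.
(36/137) = +1 → QR.
(68/137) = +1 → QR.
(110/137) = -1 → non-residue.
(129/137) = +1 → QR.
(134/137) = -1 → non-residue.
Total quadratic residues among the 7: 3.

3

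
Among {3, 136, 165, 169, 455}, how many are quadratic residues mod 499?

4

(3/499) = -1 → non-residue.
(136/499) = +1 → QR.
(165/499) = +1 → QR.
(169/499) = +1 → QR.
(455/499) = +1 → QR.
Total quadratic residues among the 5: 4.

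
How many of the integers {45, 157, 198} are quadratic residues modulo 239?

(45/239) = +1 → QR.
(157/239) = +1 → QR.
(198/239) = +1 → QR.
Total quadratic residues among the 3: 3.

3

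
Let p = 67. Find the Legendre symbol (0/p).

0

Top reduces to 0: gcd > 1, so the symbol is 0.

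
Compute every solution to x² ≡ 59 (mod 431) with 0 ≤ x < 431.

147, 284

Since 431 ≡ 3 (mod 4), a square root of 59 is 59^((431+1)/4) = 59^108 mod 431.
Repeated squaring: 59^2≡33, 59^4≡227, 59^8≡240, 59^16≡277, 59^32≡11, 59^64≡121 (mod 431).
59^108 = 59^(64+32+8+4) ≡ 147 (mod 431).
Check: 147² = 21609 ≡ 59 (mod 431). The two roots are 147 and 284.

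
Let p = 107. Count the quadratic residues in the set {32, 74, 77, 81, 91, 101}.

(32/107) = -1 → non-residue.
(74/107) = -1 → non-residue.
(77/107) = -1 → non-residue.
(81/107) = +1 → QR.
(91/107) = -1 → non-residue.
(101/107) = +1 → QR.
Total quadratic residues among the 6: 2.

2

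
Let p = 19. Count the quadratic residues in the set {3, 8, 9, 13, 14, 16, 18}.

(3/19) = -1 → non-residue.
(8/19) = -1 → non-residue.
(9/19) = +1 → QR.
(13/19) = -1 → non-residue.
(14/19) = -1 → non-residue.
(16/19) = +1 → QR.
(18/19) = -1 → non-residue.
Total quadratic residues among the 7: 2.

2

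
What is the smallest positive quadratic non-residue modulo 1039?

(2/1039) = +1, so 2 is a residue.
(3/1039) = −1, so 3 is the smallest positive non-residue mod 1039.

3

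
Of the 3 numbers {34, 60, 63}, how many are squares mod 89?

(34/89) = +1 → QR.
(60/89) = -1 → non-residue.
(63/89) = -1 → non-residue.
Total quadratic residues among the 3: 1.

1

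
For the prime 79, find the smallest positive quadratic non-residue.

(2/79) = +1, so 2 is a residue.
(3/79) = −1, so 3 is the smallest positive non-residue mod 79.

3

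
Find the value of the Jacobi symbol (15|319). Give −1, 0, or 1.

-1

Reciprocity: 15 ≡ 3 and 319 ≡ 3 (mod 4), so (15/319) = −(319/15).
Reduce top mod 15: now compute (4/15).
Pull out 2^2: since 15 ≡ 7 (mod 8), (2/15) = +1, so (2/15)^2 = +1.
Reached (1/15) = 1. Collecting the sign flips along the way, the symbol is -1.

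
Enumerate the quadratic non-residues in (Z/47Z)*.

5, 10, 11, 13, 15, 19, 20, 22, 23, 26, 29, 30, 31, 33, 35, 38, 39, 40, 41, 43, 44, 45, 46

Square k = 1,…,23 (k and 47−k give the same square):
1²=1, 2²=4, 3²=9, 4²=16, 5²=25, 6²=36, 7²≡2, 8²≡17, 9²≡34, 10²≡6, 11²≡27, 12²≡3, 13²≡28, 14²≡8, 15²≡37, 16²≡21, 17²≡7, 18²≡42, 19²≡32, 20²≡24, 21²≡18, 22²≡14, 23²≡12 (mod 47).
The residues are {1, 2, 3, 4, 6, 7, 8, 9, 12, 14, 16, 17, 18, 21, 24, 25, 27, 28, 32, 34, 36, 37, 42}; the non-residues are the remaining 23 nonzero classes.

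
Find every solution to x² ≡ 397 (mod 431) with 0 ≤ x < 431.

Since 431 ≡ 3 (mod 4), a square root of 397 is 397^((431+1)/4) = 397^108 mod 431.
Repeated squaring: 397^2≡294, 397^4≡236, 397^8≡97, 397^16≡358, 397^32≡157, 397^64≡82 (mod 431).
397^108 = 397^(64+32+8+4) ≡ 273 (mod 431).
Check: 273² = 74529 ≡ 397 (mod 431). The two roots are 158 and 273.

158, 273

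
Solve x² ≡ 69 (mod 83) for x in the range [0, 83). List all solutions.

22, 61

Since 83 ≡ 3 (mod 4), a square root of 69 is 69^((83+1)/4) = 69^21 mod 83.
Repeated squaring: 69^2≡30, 69^4≡70, 69^8≡3, 69^16≡9 (mod 83).
69^21 = 69^(16+4+1) ≡ 61 (mod 83).
Check: 61² = 3721 ≡ 69 (mod 83). The two roots are 22 and 61.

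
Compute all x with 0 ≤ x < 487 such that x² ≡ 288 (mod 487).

118, 369

Since 487 ≡ 3 (mod 4), a square root of 288 is 288^((487+1)/4) = 288^122 mod 487.
Repeated squaring: 288^2≡154, 288^4≡340, 288^8≡181, 288^16≡132, 288^32≡379, 288^64≡463 (mod 487).
288^122 = 288^(64+32+16+8+2) ≡ 369 (mod 487).
Check: 369² = 136161 ≡ 288 (mod 487). The two roots are 118 and 369.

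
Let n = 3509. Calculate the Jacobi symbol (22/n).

0

Pull out 2: since 3509 ≡ 5 (mod 8), (2/3509) = -1.
Reciprocity: 11 ≡ 3 and 3509 ≡ 1 (mod 4), so (11/3509) = +(3509/11).
Reduce top mod 11: now compute (0/11).
Top reduces to 0: gcd > 1, so the symbol is 0.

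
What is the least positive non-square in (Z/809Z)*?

(2/809) = +1, so 2 is a residue.
(3/809) = −1, so 3 is the smallest positive non-residue mod 809.

3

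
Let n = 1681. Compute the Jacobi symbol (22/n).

Pull out 2: since 1681 ≡ 1 (mod 8), (2/1681) = +1.
Reciprocity: 11 ≡ 3 and 1681 ≡ 1 (mod 4), so (11/1681) = +(1681/11).
Reduce top mod 11: now compute (9/11).
Reciprocity: 9 ≡ 1 and 11 ≡ 3 (mod 4), so (9/11) = +(11/9).
Reduce top mod 9: now compute (2/9).
Pull out 2: since 9 ≡ 1 (mod 8), (2/9) = +1.
Reached (1/9) = 1. Collecting the sign flips along the way, the symbol is +1.

1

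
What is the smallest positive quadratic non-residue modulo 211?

2

(2/211) = −1, so 2 is the smallest positive non-residue mod 211.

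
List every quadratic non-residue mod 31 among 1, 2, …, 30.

3,6,11,12,13,15,17,21,22,23,24,26,27,29,30

Square k = 1,…,15 (k and 31−k give the same square):
1²=1, 2²=4, 3²=9, 4²=16, 5²=25, 6²≡5, 7²≡18, 8²≡2, 9²≡19, 10²≡7, 11²≡28, 12²≡20, 13²≡14, 14²≡10, 15²≡8 (mod 31).
The residues are {1, 2, 4, 5, 7, 8, 9, 10, 14, 16, 18, 19, 20, 25, 28}; the non-residues are the remaining 15 nonzero classes.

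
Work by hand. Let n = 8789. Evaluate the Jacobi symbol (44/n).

Pull out 2^2: since 8789 ≡ 5 (mod 8), (2/8789) = -1, so (2/8789)^2 = +1.
Reciprocity: 11 ≡ 3 and 8789 ≡ 1 (mod 4), so (11/8789) = +(8789/11).
Reduce top mod 11: now compute (0/11).
Top reduces to 0: gcd > 1, so the symbol is 0.

0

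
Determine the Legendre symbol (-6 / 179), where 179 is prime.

Euler's criterion: (-6/179) ≡ 173^89 (mod 179).
173^2 ≡ 36 (mod 179)
173^4 ≡ 43 (mod 179)
173^8 ≡ 59 (mod 179)
173^16 ≡ 80 (mod 179)
173^32 ≡ 135 (mod 179)
173^64 ≡ 146 (mod 179)
173^89 = 173^(64+16+8+1) ≡ 1 (mod 179).
Result is 1, so (-6/179) = 1.

1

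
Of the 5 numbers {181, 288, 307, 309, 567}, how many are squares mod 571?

(181/571) = -1 → non-residue.
(288/571) = -1 → non-residue.
(307/571) = -1 → non-residue.
(309/571) = +1 → QR.
(567/571) = -1 → non-residue.
Total quadratic residues among the 5: 1.

1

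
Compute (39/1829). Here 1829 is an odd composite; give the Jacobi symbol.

Reciprocity: 39 ≡ 3 and 1829 ≡ 1 (mod 4), so (39/1829) = +(1829/39).
Reduce top mod 39: now compute (35/39).
Reciprocity: 35 ≡ 3 and 39 ≡ 3 (mod 4), so (35/39) = −(39/35).
Reduce top mod 35: now compute (4/35).
Pull out 2^2: since 35 ≡ 3 (mod 8), (2/35) = -1, so (2/35)^2 = +1.
Reached (1/35) = 1. Collecting the sign flips along the way, the symbol is -1.

-1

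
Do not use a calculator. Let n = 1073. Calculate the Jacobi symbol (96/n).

Pull out 2^5: since 1073 ≡ 1 (mod 8), (2/1073) = +1, so (2/1073)^5 = +1.
Reciprocity: 3 ≡ 3 and 1073 ≡ 1 (mod 4), so (3/1073) = +(1073/3).
Reduce top mod 3: now compute (2/3).
Pull out 2: since 3 ≡ 3 (mod 8), (2/3) = -1.
Reached (1/3) = 1. Collecting the sign flips along the way, the symbol is -1.

-1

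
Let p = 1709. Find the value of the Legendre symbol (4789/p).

-1

First reduce: 4789 ≡ 1371 (mod 1709).
Reciprocity: 1371 ≡ 3 and 1709 ≡ 1 (mod 4), so (1371/1709) = +(1709/1371).
Reduce top mod 1371: now compute (338/1371).
Pull out 2: since 1371 ≡ 3 (mod 8), (2/1371) = -1.
Reciprocity: 169 ≡ 1 and 1371 ≡ 3 (mod 4), so (169/1371) = +(1371/169).
Reduce top mod 169: now compute (19/169).
Reciprocity: 19 ≡ 3 and 169 ≡ 1 (mod 4), so (19/169) = +(169/19).
Reduce top mod 19: now compute (17/19).
Reciprocity: 17 ≡ 1 and 19 ≡ 3 (mod 4), so (17/19) = +(19/17).
Reduce top mod 17: now compute (2/17).
Pull out 2: since 17 ≡ 1 (mod 8), (2/17) = +1.
Reached (1/17) = 1. Collecting the sign flips along the way, the symbol is -1.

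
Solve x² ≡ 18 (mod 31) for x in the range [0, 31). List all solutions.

7, 24

Since 31 ≡ 3 (mod 4), a square root of 18 is 18^((31+1)/4) = 18^8 mod 31.
Repeated squaring: 18^2≡14, 18^4≡10, 18^8≡7 (mod 31).
18^8 = 18^(8) ≡ 7 (mod 31).
Check: 7² = 49 ≡ 18 (mod 31). The two roots are 7 and 24.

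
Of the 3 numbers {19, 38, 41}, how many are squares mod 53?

1

(19/53) = -1 → non-residue.
(38/53) = +1 → QR.
(41/53) = -1 → non-residue.
Total quadratic residues among the 3: 1.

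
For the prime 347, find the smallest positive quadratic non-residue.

2

(2/347) = −1, so 2 is the smallest positive non-residue mod 347.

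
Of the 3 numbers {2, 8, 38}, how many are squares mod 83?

1

(2/83) = -1 → non-residue.
(8/83) = -1 → non-residue.
(38/83) = +1 → QR.
Total quadratic residues among the 3: 1.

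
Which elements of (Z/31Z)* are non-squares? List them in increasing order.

3, 6, 11, 12, 13, 15, 17, 21, 22, 23, 24, 26, 27, 29, 30

Square k = 1,…,15 (k and 31−k give the same square):
1²=1, 2²=4, 3²=9, 4²=16, 5²=25, 6²≡5, 7²≡18, 8²≡2, 9²≡19, 10²≡7, 11²≡28, 12²≡20, 13²≡14, 14²≡10, 15²≡8 (mod 31).
The residues are {1, 2, 4, 5, 7, 8, 9, 10, 14, 16, 18, 19, 20, 25, 28}; the non-residues are the remaining 15 nonzero classes.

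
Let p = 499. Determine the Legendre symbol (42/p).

-1

Pull out 2: since 499 ≡ 3 (mod 8), (2/499) = -1.
Reciprocity: 21 ≡ 1 and 499 ≡ 3 (mod 4), so (21/499) = +(499/21).
Reduce top mod 21: now compute (16/21).
Pull out 2^4: since 21 ≡ 5 (mod 8), (2/21) = -1, so (2/21)^4 = +1.
Reached (1/21) = 1. Collecting the sign flips along the way, the symbol is -1.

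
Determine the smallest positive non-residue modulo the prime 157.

(2/157) = −1, so 2 is the smallest positive non-residue mod 157.

2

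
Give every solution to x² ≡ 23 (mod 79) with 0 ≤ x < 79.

24, 55

Since 79 ≡ 3 (mod 4), a square root of 23 is 23^((79+1)/4) = 23^20 mod 79.
Repeated squaring: 23^2≡55, 23^4≡23, 23^8≡55, 23^16≡23 (mod 79).
23^20 = 23^(16+4) ≡ 55 (mod 79).
Check: 55² = 3025 ≡ 23 (mod 79). The two roots are 24 and 55.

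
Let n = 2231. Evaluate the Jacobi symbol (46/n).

Pull out 2: since 2231 ≡ 7 (mod 8), (2/2231) = +1.
Reciprocity: 23 ≡ 3 and 2231 ≡ 3 (mod 4), so (23/2231) = −(2231/23).
Reduce top mod 23: now compute (0/23).
Top reduces to 0: gcd > 1, so the symbol is 0.

0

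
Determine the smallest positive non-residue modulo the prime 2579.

2

(2/2579) = −1, so 2 is the smallest positive non-residue mod 2579.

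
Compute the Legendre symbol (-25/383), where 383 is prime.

-1

First reduce: -25 ≡ 358 (mod 383).
Pull out 2: since 383 ≡ 7 (mod 8), (2/383) = +1.
Reciprocity: 179 ≡ 3 and 383 ≡ 3 (mod 4), so (179/383) = −(383/179).
Reduce top mod 179: now compute (25/179).
Reciprocity: 25 ≡ 1 and 179 ≡ 3 (mod 4), so (25/179) = +(179/25).
Reduce top mod 25: now compute (4/25).
Pull out 2^2: since 25 ≡ 1 (mod 8), (2/25) = +1, so (2/25)^2 = +1.
Reached (1/25) = 1. Collecting the sign flips along the way, the symbol is -1.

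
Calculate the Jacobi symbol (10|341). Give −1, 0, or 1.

-1

Pull out 2: since 341 ≡ 5 (mod 8), (2/341) = -1.
Reciprocity: 5 ≡ 1 and 341 ≡ 1 (mod 4), so (5/341) = +(341/5).
Reduce top mod 5: now compute (1/5).
Reached (1/5) = 1. Collecting the sign flips along the way, the symbol is -1.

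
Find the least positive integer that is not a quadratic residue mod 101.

2

(2/101) = −1, so 2 is the smallest positive non-residue mod 101.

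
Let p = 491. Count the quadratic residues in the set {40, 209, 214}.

0

(40/491) = -1 → non-residue.
(209/491) = -1 → non-residue.
(214/491) = -1 → non-residue.
Total quadratic residues among the 3: 0.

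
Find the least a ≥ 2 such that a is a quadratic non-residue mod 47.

(2/47) = +1, so 2 is a residue.
(3/47) = +1, so 3 is a residue.
(4/47) = +1, so 4 is a residue.
(5/47) = −1, so 5 is the smallest positive non-residue mod 47.

5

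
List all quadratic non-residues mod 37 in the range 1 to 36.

2, 5, 6, 8, 13, 14, 15, 17, 18, 19, 20, 22, 23, 24, 29, 31, 32, 35

Square k = 1,…,18 (k and 37−k give the same square):
1²=1, 2²=4, 3²=9, 4²=16, 5²=25, 6²=36, 7²≡12, 8²≡27, 9²≡7, 10²≡26, 11²≡10, 12²≡33, 13²≡21, 14²≡11, 15²≡3, 16²≡34, 17²≡30, 18²≡28 (mod 37).
The residues are {1, 3, 4, 7, 9, 10, 11, 12, 16, 21, 25, 26, 27, 28, 30, 33, 34, 36}; the non-residues are the remaining 18 nonzero classes.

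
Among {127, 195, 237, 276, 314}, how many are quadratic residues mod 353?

(127/353) = +1 → QR.
(195/353) = -1 → non-residue.
(237/353) = +1 → QR.
(276/353) = -1 → non-residue.
(314/353) = +1 → QR.
Total quadratic residues among the 5: 3.

3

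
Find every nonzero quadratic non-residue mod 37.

2, 5, 6, 8, 13, 14, 15, 17, 18, 19, 20, 22, 23, 24, 29, 31, 32, 35

Square k = 1,…,18 (k and 37−k give the same square):
1²=1, 2²=4, 3²=9, 4²=16, 5²=25, 6²=36, 7²≡12, 8²≡27, 9²≡7, 10²≡26, 11²≡10, 12²≡33, 13²≡21, 14²≡11, 15²≡3, 16²≡34, 17²≡30, 18²≡28 (mod 37).
The residues are {1, 3, 4, 7, 9, 10, 11, 12, 16, 21, 25, 26, 27, 28, 30, 33, 34, 36}; the non-residues are the remaining 18 nonzero classes.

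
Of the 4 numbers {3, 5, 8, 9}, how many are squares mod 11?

(3/11) = +1 → QR.
(5/11) = +1 → QR.
(8/11) = -1 → non-residue.
(9/11) = +1 → QR.
Total quadratic residues among the 4: 3.

3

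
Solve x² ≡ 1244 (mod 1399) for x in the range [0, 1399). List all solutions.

Since 1399 ≡ 3 (mod 4), a square root of 1244 is 1244^((1399+1)/4) = 1244^350 mod 1399.
Repeated squaring: 1244^2≡242, 1244^4≡1205, 1244^8≡1262, 1244^16≡582, 1244^32≡166, 1244^64≡975, 1244^128≡704, 1244^256≡370 (mod 1399).
1244^350 = 1244^(256+64+16+8+4+2) ≡ 932 (mod 1399).
Check: 932² = 868624 ≡ 1244 (mod 1399). The two roots are 467 and 932.

467, 932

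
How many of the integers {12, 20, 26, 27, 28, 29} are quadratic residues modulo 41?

(12/41) = -1 → non-residue.
(20/41) = +1 → QR.
(26/41) = -1 → non-residue.
(27/41) = -1 → non-residue.
(28/41) = -1 → non-residue.
(29/41) = -1 → non-residue.
Total quadratic residues among the 6: 1.

1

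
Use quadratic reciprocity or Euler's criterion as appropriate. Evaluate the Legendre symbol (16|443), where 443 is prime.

1

Pull out 2^4: since 443 ≡ 3 (mod 8), (2/443) = -1, so (2/443)^4 = +1.
Reached (1/443) = 1. Collecting the sign flips along the way, the symbol is +1.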